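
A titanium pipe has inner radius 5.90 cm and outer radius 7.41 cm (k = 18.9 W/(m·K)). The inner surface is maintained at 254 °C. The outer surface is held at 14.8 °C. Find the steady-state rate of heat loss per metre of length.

Q' = 2πk·ΔT/ln(r₂/r₁) = 2π × 18.9 × 239.2 / ln(0.0741/0.0590) = 1.25×10^5 W/m

Q' = 125 kW/m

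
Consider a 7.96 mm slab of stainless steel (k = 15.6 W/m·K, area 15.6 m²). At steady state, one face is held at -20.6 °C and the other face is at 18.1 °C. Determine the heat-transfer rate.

Q = 1180 kW

Q = kA·ΔT/L = 15.6 × 15.6 × |-20.6 °C − 18.1 °C| / 0.00796 = 1.18×10^6 W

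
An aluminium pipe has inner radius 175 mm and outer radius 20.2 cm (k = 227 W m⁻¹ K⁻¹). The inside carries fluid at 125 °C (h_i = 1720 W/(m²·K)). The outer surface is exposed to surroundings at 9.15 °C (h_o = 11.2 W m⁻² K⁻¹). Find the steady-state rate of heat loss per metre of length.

Q' = 1630 W/m

Series thermal resistances, inner to outer:
  R'_conv,in = 1/(2πr h) = 1/(2π·0.175·1720) = 5.288×10^-4 m·K/W
  R'_aluminium = ln(0.202/0.175)/(2πk) = 0.1435/(2π·227) = 1.006×10^-4 m·K/W
  R'_conv,out = 1/(2πr h) = 1/(2π·0.202·11.2) = 0.07035 m·K/W
ΣR = 5.288×10^-4 + 1.006×10^-4 + 0.07035 = 0.07098 m·K/W
Q' = ΔT/ΣR = (125 °C − 9.15 °C)/0.07098 = 1630 W/m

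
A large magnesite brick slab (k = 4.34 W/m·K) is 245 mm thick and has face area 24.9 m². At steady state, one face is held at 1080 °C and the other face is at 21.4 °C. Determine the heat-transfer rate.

Q = kA·ΔT/L = 4.34 × 24.9 × |1080 °C − 21.4 °C| / 0.245 = 4.67×10^5 W

Q = 467 kW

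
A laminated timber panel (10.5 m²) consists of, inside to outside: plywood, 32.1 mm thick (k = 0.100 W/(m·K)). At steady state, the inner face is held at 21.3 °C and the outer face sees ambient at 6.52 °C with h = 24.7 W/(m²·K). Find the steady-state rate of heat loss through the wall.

Q = 429 W

Series thermal resistances, inner to outer:
  R_plywood = L/(kA) = 0.0321/(0.100·10.5) = 0.03057 K/W
  R_conv,out = 1/(hA) = 1/(24.7·10.5) = 0.003856 K/W
ΣR = 0.03057 + 0.003856 = 0.03443 K/W
Q = ΔT/ΣR = (21.3 °C − 6.52 °C)/0.03443 = 429 W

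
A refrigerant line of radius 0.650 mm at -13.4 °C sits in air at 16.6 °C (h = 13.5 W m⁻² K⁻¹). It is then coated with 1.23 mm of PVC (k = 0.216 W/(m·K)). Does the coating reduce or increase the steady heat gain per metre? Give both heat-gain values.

increases: 1.65 → 4.25 W/m

Critical radius for a cylinder: r_cr = k/h = 0.0160 m = 1.60 cm.
Outer radius after coating: r₂ = 6.50×10^-4 + 0.00123 = 0.001880 m.
Since r₁ < r_cr and r₂ ≤ r_cr, the coating moves toward the maximum at r_cr — heat gain rises.
Bare: R = 1/(2πr₁h) = 18.14 m·K/W; Q = 30/18.14 = 1.65 W/m.
Coated: R = R_cond + R_conv = 7.053 m·K/W; Q = 30/7.053 = 4.25 W/m.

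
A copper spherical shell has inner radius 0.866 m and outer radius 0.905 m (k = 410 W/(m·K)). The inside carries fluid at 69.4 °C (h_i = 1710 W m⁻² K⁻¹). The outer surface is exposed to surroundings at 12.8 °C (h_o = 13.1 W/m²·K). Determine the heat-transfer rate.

Series thermal resistances, inner to outer:
  R_conv,in = 1/(4πr²h) = 1/(4π·0.866²·1710) = 6.205×10^-5 K/W
  R_copper = (1/0.866 − 1/0.905)/(4πk) = 0.04976/(4π·410) = 9.658×10^-6 K/W
  R_conv,out = 1/(4πr²h) = 1/(4π·0.905²·13.1) = 0.007417 K/W
ΣR = 6.205×10^-5 + 9.658×10^-6 + 0.007417 = 0.007489 K/W
Q = ΔT/ΣR = (69.4 °C − 12.8 °C)/0.007489 = 7560 W

Q = 7560 W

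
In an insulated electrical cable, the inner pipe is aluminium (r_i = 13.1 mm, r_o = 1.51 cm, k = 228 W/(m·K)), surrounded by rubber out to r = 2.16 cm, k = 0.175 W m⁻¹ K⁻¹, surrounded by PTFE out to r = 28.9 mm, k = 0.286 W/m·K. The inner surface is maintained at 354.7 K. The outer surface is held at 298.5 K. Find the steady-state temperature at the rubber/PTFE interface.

T = 317.2 K

Resistance network (inner→outer):
  R'_aluminium = ln(0.0151/0.0131)/(2πk) = 0.1421/(2π·228) = 9.918×10^-5 m·K/W
  R'_rubber = ln(0.0216/0.0151)/(2πk) = 0.3580/(2π·0.175) = 0.3256 m·K/W
  R'_PTFE = ln(0.0289/0.0216)/(2πk) = 0.2911/(2π·0.286) = 0.1620 m·K/W
ΣR = 9.918×10^-5 + 0.3256 + 0.1620 = 0.4877 m·K/W
Q' = ΔT/ΣR = (354.7 K − 298.5 K)/0.4877 = 115.2 W/m
From the inner boundary to the rubber/PTFE interface, ΣR_partial = 0.3257 m·K/W.
T_interface = T_in − Q'·ΣR_partial = 354.7 K − (115.2)(0.3257) = 317.2 K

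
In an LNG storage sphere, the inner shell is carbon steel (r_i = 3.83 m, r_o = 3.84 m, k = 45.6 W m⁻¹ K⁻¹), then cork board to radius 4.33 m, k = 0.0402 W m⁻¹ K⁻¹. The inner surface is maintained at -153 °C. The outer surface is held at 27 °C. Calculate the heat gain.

Treat each layer as a resistance in series:
  R_carbon steel = (1/3.83 − 1/3.84)/(4πk) = 6.799×10^-4/(4π·45.6) = 1.187×10^-6 K/W
  R_cork board = (1/3.84 − 1/4.33)/(4πk) = 0.02947/(4π·0.0402) = 0.05834 K/W
ΣR = 1.187×10^-6 + 0.05834 = 0.05834 K/W
Q = ΔT/ΣR = (-153 °C − 27 °C)/0.05834 = -3090 W
(Negative Q ⇒ heat flows inward; heat gain = 3090 W.)

Q = 3.09 kW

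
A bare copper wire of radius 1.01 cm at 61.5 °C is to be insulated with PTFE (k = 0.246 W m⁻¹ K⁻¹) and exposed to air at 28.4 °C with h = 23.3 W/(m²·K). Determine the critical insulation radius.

For a cylinder, r_cr = k_ins/h = 0.246/23.3 = 0.0106 m = 1.06 cm

r_cr = 1.06 cm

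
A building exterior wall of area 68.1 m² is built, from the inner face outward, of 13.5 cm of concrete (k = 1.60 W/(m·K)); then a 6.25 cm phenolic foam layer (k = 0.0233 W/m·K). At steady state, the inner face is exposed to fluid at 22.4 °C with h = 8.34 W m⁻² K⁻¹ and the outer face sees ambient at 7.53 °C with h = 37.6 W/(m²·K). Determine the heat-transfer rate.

Q = 348 W

Series thermal resistances, inner to outer:
  R_conv,in = 1/(hA) = 1/(8.34·68.1) = 0.001761 K/W
  R_concrete = L/(kA) = 0.135/(1.60·68.1) = 0.001239 K/W
  R_phenolic foam = L/(kA) = 0.0625/(0.0233·68.1) = 0.03939 K/W
  R_conv,out = 1/(hA) = 1/(37.6·68.1) = 3.905×10^-4 K/W
ΣR = 0.001761 + 0.001239 + 0.03939 + 3.905×10^-4 = 0.04278 K/W
Q = ΔT/ΣR = (22.4 °C − 7.53 °C)/0.04278 = 348 W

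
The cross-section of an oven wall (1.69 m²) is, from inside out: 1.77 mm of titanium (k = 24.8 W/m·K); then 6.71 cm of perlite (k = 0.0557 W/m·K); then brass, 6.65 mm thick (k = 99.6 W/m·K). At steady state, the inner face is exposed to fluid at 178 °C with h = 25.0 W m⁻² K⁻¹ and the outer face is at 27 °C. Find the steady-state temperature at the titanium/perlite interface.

Treat each layer as a resistance in series:
  R_conv,in = 1/(hA) = 1/(25.0·1.69) = 0.02367 K/W
  R_titanium = L/(kA) = 0.00177/(24.8·1.69) = 4.223×10^-5 K/W
  R_perlite = L/(kA) = 0.0671/(0.0557·1.69) = 0.7128 K/W
  R_brass = L/(kA) = 0.00665/(99.6·1.69) = 3.951×10^-5 K/W
ΣR = 0.02367 + 4.223×10^-5 + 0.7128 + 3.951×10^-5 = 0.7366 K/W
Q = ΔT/ΣR = (178 °C − 27 °C)/0.7366 = 205.0 W
From the inner boundary to the titanium/perlite interface, ΣR_partial = 0.02371 K/W.
T_interface = T_in − Q·ΣR_partial = 178 °C − (205.0)(0.02371) = 173 °C

T = 173 °C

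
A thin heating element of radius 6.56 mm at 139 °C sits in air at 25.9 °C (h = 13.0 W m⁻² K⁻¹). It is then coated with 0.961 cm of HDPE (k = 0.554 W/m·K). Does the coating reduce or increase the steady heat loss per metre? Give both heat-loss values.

Critical radius for a cylinder: r_cr = k/h = 0.0426 m = 4.26 cm.
Outer radius after coating: r₂ = 0.00656 + 0.00961 = 0.01617 m.
Since r₁ < r_cr and r₂ ≤ r_cr, the coating moves toward the maximum at r_cr — heat loss rises.
Bare: R = 1/(2πr₁h) = 1.866 m·K/W; Q = 113.1/1.866 = 60.6 W/m.
Coated: R = R_cond + R_conv = 1.016 m·K/W; Q = 113.1/1.016 = 111 W/m.

increases: 60.6 → 111 W/m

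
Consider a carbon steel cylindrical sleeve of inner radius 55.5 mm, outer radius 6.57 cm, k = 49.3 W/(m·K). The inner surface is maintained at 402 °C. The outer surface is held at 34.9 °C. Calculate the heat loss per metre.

Q' = 2πk·ΔT/ln(r₂/r₁) = 2π × 49.3 × 367.1 / ln(0.0657/0.0555) = 6.74×10^5 W/m

Q' = 6.74×10^5 W/m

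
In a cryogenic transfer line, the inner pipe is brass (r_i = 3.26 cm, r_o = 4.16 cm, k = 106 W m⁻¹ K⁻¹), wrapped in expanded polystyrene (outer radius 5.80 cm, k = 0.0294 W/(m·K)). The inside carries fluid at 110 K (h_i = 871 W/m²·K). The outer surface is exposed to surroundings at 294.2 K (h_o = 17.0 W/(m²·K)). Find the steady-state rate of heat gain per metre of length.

Resistance network (inner→outer):
  R'_conv,in = 1/(2πr h) = 1/(2π·0.0326·871) = 0.005605 m·K/W
  R'_brass = ln(0.0416/0.0326)/(2πk) = 0.2438/(2π·106) = 3.660×10^-4 m·K/W
  R'_expanded polystyrene = ln(0.0580/0.0416)/(2πk) = 0.3323/(2π·0.0294) = 1.799 m·K/W
  R'_conv,out = 1/(2πr h) = 1/(2π·0.0580·17.0) = 0.1614 m·K/W
ΣR = 0.005605 + 3.660×10^-4 + 1.799 + 0.1614 = 1.966 m·K/W
Q' = ΔT/ΣR = (110 K − 294.2 K)/1.966 = -93.7 W/m
(Negative Q' ⇒ heat flows inward; heat gain = 93.7 W/m.)

Q' = 93.7 W/m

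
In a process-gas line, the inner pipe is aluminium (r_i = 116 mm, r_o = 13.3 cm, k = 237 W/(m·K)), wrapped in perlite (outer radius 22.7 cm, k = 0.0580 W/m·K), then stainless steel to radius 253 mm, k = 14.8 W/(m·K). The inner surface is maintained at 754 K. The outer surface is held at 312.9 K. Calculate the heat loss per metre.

Q' = 300 W/m

Treat each layer as a resistance in series:
  R'_aluminium = ln(0.133/0.116)/(2πk) = 0.1368/(2π·237) = 9.184×10^-5 m·K/W
  R'_perlite = ln(0.227/0.133)/(2πk) = 0.5346/(2π·0.0580) = 1.467 m·K/W
  R'_stainless steel = ln(0.253/0.227)/(2πk) = 0.1084/(2π·14.8) = 0.001166 m·K/W
ΣR = 9.184×10^-5 + 1.467 + 0.001166 = 1.468 m·K/W
Q' = ΔT/ΣR = (754 K − 312.9 K)/1.468 = 300 W/m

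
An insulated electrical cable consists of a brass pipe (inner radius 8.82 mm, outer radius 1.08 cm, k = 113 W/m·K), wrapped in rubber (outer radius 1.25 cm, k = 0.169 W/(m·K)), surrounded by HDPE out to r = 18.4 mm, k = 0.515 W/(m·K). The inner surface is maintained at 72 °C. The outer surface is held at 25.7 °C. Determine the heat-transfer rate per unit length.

Resistance network (inner→outer):
  R'_brass = ln(0.0108/0.00882)/(2πk) = 0.2025/(2π·113) = 2.852×10^-4 m·K/W
  R'_rubber = ln(0.0125/0.0108)/(2πk) = 0.1462/(2π·0.169) = 0.1377 m·K/W
  R'_HDPE = ln(0.0184/0.0125)/(2πk) = 0.3866/(2π·0.515) = 0.1195 m·K/W
ΣR = 2.852×10^-4 + 0.1377 + 0.1195 = 0.2575 m·K/W
Q' = ΔT/ΣR = (72 °C − 25.7 °C)/0.2575 = 180 W/m

Q' = 180 W/m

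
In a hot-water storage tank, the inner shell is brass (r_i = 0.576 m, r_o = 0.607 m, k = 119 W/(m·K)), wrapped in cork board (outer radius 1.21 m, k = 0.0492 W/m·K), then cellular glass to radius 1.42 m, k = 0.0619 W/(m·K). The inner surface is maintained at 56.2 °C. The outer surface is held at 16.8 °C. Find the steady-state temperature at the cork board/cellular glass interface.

Series thermal resistances, inner to outer:
  R_brass = (1/0.576 − 1/0.607)/(4πk) = 0.08866/(4π·119) = 5.929×10^-5 K/W
  R_cork board = (1/0.607 − 1/1.21)/(4πk) = 0.8210/(4π·0.0492) = 1.328 K/W
  R_cellular glass = (1/1.21 − 1/1.42)/(4πk) = 0.1222/(4π·0.0619) = 0.1571 K/W
ΣR = 5.929×10^-5 + 1.328 + 0.1571 = 1.485 K/W
Q = ΔT/ΣR = (56.2 °C − 16.8 °C)/1.485 = 26.53 W
From the inner boundary to the cork board/cellular glass interface, ΣR_partial = 1.328 K/W.
T_interface = T_in − Q·ΣR_partial = 56.2 °C − (26.53)(1.328) = 21.0 °C

T = 21.0 °C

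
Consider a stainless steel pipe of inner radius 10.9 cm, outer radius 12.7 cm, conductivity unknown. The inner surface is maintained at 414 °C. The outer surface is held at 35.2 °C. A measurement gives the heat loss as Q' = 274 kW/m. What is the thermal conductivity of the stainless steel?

k = 17.6 W/m·K

ΣR = ΔT/Q' = |414 − 35.2|/2.74×10^5 = 0.001382 m·K/W
ln(r₂/r₁)/(2πk) = 0.001382 ⇒ k = 0.1528/(2π·0.001382) = 17.6 W/m·K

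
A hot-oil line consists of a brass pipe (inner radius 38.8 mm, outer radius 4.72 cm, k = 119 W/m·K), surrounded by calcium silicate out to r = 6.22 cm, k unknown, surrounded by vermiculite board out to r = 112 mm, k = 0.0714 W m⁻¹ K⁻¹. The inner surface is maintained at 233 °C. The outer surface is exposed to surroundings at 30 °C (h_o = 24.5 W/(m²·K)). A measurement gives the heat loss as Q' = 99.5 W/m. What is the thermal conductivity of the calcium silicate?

k = 0.0655 W/m·K

ΣR = ΔT/Q' = |233 − 30|/99.5 = 2.040 m·K/W
Known resistances:
  R'_brass = ln(0.0472/0.0388)/(2πk) = 0.1960/(2π·119) = 2.621×10^-4 m·K/W
  R'_vermiculite board = ln(0.112/0.0622)/(2πk) = 0.5881/(2π·0.0714) = 1.311 m·K/W
  R'_conv,out = 1/(2πr h) = 1/(2π·0.112·24.5) = 0.05800 m·K/W
R_calcium silicate = ΣR − ΣR_known = 2.040 − 1.369 = 0.6710 m·K/W
ln(r₂/r₁)/(2πk) = 0.6710 ⇒ k = 0.2760/(2π·0.6710) = 0.0655 W/m·K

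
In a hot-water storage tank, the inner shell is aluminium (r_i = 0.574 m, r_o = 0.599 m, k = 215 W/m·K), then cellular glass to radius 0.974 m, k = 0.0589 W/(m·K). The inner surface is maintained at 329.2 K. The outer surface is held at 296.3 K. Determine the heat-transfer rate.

Q = 37.9 W

Series thermal resistances, inner to outer:
  R_aluminium = (1/0.574 − 1/0.599)/(4πk) = 0.07271/(4π·215) = 2.691×10^-5 K/W
  R_cellular glass = (1/0.599 − 1/0.974)/(4πk) = 0.6428/(4π·0.0589) = 0.8684 K/W
ΣR = 2.691×10^-5 + 0.8684 = 0.8684 K/W
Q = ΔT/ΣR = (329.2 K − 296.3 K)/0.8684 = 37.9 W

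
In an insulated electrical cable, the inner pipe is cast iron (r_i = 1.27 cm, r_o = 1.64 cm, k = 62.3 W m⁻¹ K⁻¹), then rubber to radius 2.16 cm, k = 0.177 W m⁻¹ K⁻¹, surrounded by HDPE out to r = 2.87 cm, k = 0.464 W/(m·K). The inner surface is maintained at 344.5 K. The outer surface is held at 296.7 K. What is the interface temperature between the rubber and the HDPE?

Series thermal resistances, inner to outer:
  R'_cast iron = ln(0.0164/0.0127)/(2πk) = 0.2557/(2π·62.3) = 6.532×10^-4 m·K/W
  R'_rubber = ln(0.0216/0.0164)/(2πk) = 0.2754/(2π·0.177) = 0.2476 m·K/W
  R'_HDPE = ln(0.0287/0.0216)/(2πk) = 0.2842/(2π·0.464) = 0.09748 m·K/W
ΣR = 6.532×10^-4 + 0.2476 + 0.09748 = 0.3457 m·K/W
Q' = ΔT/ΣR = (344.5 K − 296.7 K)/0.3457 = 138.3 W/m
From the inner boundary to the rubber/HDPE interface, ΣR_partial = 0.2483 m·K/W.
T_interface = T_in − Q'·ΣR_partial = 344.5 K − (138.3)(0.2483) = 310.2 K

T = 310.2 K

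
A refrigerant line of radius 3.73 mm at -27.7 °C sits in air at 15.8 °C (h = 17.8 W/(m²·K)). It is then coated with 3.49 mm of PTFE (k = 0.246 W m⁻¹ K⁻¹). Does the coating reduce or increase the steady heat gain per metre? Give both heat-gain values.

increases: 18.1 → 26.1 W/m

Critical radius for a cylinder: r_cr = k/h = 0.0138 m = 1.38 cm.
Outer radius after coating: r₂ = 0.00373 + 0.00349 = 0.00722 m.
Since r₁ < r_cr and r₂ ≤ r_cr, the coating moves toward the maximum at r_cr — heat gain rises.
Bare: R = 1/(2πr₁h) = 2.397 m·K/W; Q = 43.5/2.397 = 18.1 W/m.
Coated: R = R_cond + R_conv = 1.666 m·K/W; Q = 43.5/1.666 = 26.1 W/m.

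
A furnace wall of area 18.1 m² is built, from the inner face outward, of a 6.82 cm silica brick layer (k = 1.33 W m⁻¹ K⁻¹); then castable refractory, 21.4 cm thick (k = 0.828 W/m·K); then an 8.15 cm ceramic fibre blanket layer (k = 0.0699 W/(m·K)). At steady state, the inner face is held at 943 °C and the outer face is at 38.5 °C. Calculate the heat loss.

Series thermal resistances, inner to outer:
  R_silica brick = L/(kA) = 0.0682/(1.33·18.1) = 0.002833 K/W
  R_castable refractory = L/(kA) = 0.214/(0.828·18.1) = 0.01428 K/W
  R_ceramic fibre blanket = L/(kA) = 0.0815/(0.0699·18.1) = 0.06442 K/W
ΣR = 0.002833 + 0.01428 + 0.06442 = 0.08153 K/W
Q = ΔT/ΣR = (943 °C − 38.5 °C)/0.08153 = 11100 W

Q = 11100 W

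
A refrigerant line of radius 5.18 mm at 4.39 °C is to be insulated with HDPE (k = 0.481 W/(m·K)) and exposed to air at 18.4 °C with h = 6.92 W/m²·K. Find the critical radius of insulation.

r_cr = 6.95 cm

For a cylinder, r_cr = k_ins/h = 0.481/6.92 = 0.0695 m = 6.95 cm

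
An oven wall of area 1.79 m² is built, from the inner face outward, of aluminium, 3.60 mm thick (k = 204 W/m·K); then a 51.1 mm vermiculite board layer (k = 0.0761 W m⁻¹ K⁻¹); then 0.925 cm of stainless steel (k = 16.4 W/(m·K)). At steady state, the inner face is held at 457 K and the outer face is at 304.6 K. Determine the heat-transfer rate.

Resistance network (inner→outer):
  R_aluminium = L/(kA) = 0.00360/(204·1.79) = 9.859×10^-6 K/W
  R_vermiculite board = L/(kA) = 0.0511/(0.0761·1.79) = 0.3751 K/W
  R_stainless steel = L/(kA) = 0.00925/(16.4·1.79) = 3.151×10^-4 K/W
ΣR = 9.859×10^-6 + 0.3751 + 3.151×10^-4 = 0.3754 K/W
Q = ΔT/ΣR = (457 K − 304.6 K)/0.3754 = 406 W

Q = 406 W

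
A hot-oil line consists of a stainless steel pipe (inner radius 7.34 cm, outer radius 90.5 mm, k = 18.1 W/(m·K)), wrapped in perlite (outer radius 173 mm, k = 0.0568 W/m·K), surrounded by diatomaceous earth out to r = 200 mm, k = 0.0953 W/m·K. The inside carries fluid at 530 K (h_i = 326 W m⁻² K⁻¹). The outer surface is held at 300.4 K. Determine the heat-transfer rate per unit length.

Resistance network (inner→outer):
  R'_conv,in = 1/(2πr h) = 1/(2π·0.0734·326) = 0.006651 m·K/W
  R'_stainless steel = ln(0.0905/0.0734)/(2πk) = 0.2094/(2π·18.1) = 0.001842 m·K/W
  R'_perlite = ln(0.173/0.0905)/(2πk) = 0.6479/(2π·0.0568) = 1.816 m·K/W
  R'_diatomaceous earth = ln(0.200/0.173)/(2πk) = 0.1450/(2π·0.0953) = 0.2422 m·K/W
ΣR = 0.006651 + 0.001842 + 1.816 + 0.2422 = 2.067 m·K/W
Q' = ΔT/ΣR = (530 K − 300.4 K)/2.067 = 111 W/m

Q' = 111 W/m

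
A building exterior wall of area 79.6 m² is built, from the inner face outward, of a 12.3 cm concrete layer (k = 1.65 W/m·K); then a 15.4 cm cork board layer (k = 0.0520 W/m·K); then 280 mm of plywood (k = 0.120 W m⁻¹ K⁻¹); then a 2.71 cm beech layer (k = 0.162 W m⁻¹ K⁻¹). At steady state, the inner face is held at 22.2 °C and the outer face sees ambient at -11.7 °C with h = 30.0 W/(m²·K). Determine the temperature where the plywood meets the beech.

T = -10.5 °C

Series thermal resistances, inner to outer:
  R_concrete = L/(kA) = 0.123/(1.65·79.6) = 9.365×10^-4 K/W
  R_cork board = L/(kA) = 0.154/(0.0520·79.6) = 0.03721 K/W
  R_plywood = L/(kA) = 0.280/(0.120·79.6) = 0.02931 K/W
  R_beech = L/(kA) = 0.0271/(0.162·79.6) = 0.002102 K/W
  R_conv,out = 1/(hA) = 1/(30.0·79.6) = 4.188×10^-4 K/W
ΣR = 9.365×10^-4 + 0.03721 + 0.02931 + 0.002102 + 4.188×10^-4 = 0.06998 K/W
Q = ΔT/ΣR = (22.2 °C − -11.7 °C)/0.06998 = 484.4 W
From the inner boundary to the plywood/beech interface, ΣR_partial = 0.06746 K/W.
T_interface = T_in − Q·ΣR_partial = 22.2 °C − (484.4)(0.06746) = -10.5 °C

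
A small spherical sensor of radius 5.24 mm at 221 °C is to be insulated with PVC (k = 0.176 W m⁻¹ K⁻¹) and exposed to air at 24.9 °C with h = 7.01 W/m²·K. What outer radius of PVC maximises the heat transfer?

For a sphere, r_cr = 2k_ins/h = 2·0.176/7.01 = 0.0502 m = 5.02 cm

r_cr = 5.02 cm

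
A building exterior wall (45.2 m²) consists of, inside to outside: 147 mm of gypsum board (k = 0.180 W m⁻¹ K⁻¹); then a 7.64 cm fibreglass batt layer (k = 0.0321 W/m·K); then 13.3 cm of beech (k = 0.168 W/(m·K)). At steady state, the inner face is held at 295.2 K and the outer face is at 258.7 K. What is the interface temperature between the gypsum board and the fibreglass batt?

Resistance network (inner→outer):
  R_gypsum board = L/(kA) = 0.147/(0.180·45.2) = 0.01807 K/W
  R_fibreglass batt = L/(kA) = 0.0764/(0.0321·45.2) = 0.05266 K/W
  R_beech = L/(kA) = 0.133/(0.168·45.2) = 0.01751 K/W
ΣR = 0.01807 + 0.05266 + 0.01751 = 0.08824 K/W
Q = ΔT/ΣR = (295.2 K − 258.7 K)/0.08824 = 413.6 W
From the inner boundary to the gypsum board/fibreglass batt interface, ΣR_partial = 0.01807 K/W.
T_interface = T_in − Q·ΣR_partial = 295.2 K − (413.6)(0.01807) = 287.7 K

T = 287.7 K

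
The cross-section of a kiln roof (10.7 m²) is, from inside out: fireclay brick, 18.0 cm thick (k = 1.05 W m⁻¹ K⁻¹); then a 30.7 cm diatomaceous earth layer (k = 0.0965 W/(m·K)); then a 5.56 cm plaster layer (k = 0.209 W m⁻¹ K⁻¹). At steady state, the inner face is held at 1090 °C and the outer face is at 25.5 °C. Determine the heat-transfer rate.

Q = 3.15 kW

Series thermal resistances, inner to outer:
  R_fireclay brick = L/(kA) = 0.180/(1.05·10.7) = 0.01602 K/W
  R_diatomaceous earth = L/(kA) = 0.307/(0.0965·10.7) = 0.2973 K/W
  R_plaster = L/(kA) = 0.0556/(0.209·10.7) = 0.02486 K/W
ΣR = 0.01602 + 0.2973 + 0.02486 = 0.3382 K/W
Q = ΔT/ΣR = (1090 °C − 25.5 °C)/0.3382 = 3150 W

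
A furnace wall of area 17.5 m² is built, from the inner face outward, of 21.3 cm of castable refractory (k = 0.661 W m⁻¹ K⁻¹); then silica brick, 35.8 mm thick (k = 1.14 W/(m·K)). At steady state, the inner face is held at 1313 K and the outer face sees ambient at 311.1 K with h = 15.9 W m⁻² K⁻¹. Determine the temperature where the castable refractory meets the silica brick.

Resistance network (inner→outer):
  R_castable refractory = L/(kA) = 0.213/(0.661·17.5) = 0.01841 K/W
  R_silica brick = L/(kA) = 0.0358/(1.14·17.5) = 0.001794 K/W
  R_conv,out = 1/(hA) = 1/(15.9·17.5) = 0.003594 K/W
ΣR = 0.01841 + 0.001794 + 0.003594 = 0.02380 K/W
Q = ΔT/ΣR = (1313 K − 311.1 K)/0.02380 = 42100 W
From the inner boundary to the castable refractory/silica brick interface, ΣR_partial = 0.01841 K/W.
T_interface = T_in − Q·ΣR_partial = 1313 K − (42100)(0.01841) = 538 K

T = 538 K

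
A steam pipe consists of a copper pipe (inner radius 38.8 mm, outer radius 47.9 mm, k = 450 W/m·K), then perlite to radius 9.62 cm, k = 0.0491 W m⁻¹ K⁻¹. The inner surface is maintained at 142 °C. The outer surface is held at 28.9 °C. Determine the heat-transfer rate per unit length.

Q' = 50.0 W/m

Series thermal resistances, inner to outer:
  R'_copper = ln(0.0479/0.0388)/(2πk) = 0.2107/(2π·450) = 7.452×10^-5 m·K/W
  R'_perlite = ln(0.0962/0.0479)/(2πk) = 0.6973/(2π·0.0491) = 2.260 m·K/W
ΣR = 7.452×10^-5 + 2.260 = 2.260 m·K/W
Q' = ΔT/ΣR = (142 °C − 28.9 °C)/2.260 = 50.0 W/m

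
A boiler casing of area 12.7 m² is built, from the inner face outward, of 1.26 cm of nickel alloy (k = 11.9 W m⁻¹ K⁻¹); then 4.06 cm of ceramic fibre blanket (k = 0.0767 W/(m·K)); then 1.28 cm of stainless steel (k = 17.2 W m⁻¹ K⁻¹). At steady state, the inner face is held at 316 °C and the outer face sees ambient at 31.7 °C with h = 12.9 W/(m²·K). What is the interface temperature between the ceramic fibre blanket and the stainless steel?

Treat each layer as a resistance in series:
  R_nickel alloy = L/(kA) = 0.0126/(11.9·12.7) = 8.337×10^-5 K/W
  R_ceramic fibre blanket = L/(kA) = 0.0406/(0.0767·12.7) = 0.04168 K/W
  R_stainless steel = L/(kA) = 0.0128/(17.2·12.7) = 5.860×10^-5 K/W
  R_conv,out = 1/(hA) = 1/(12.9·12.7) = 0.006104 K/W
ΣR = 8.337×10^-5 + 0.04168 + 5.860×10^-5 + 0.006104 = 0.04793 K/W
Q = ΔT/ΣR = (316 °C − 31.7 °C)/0.04793 = 5932 W
From the inner boundary to the ceramic fibre blanket/stainless steel interface, ΣR_partial = 0.04176 K/W.
T_interface = T_in − Q·ΣR_partial = 316 °C − (5932)(0.04176) = 68.3 °C

T = 68.3 °C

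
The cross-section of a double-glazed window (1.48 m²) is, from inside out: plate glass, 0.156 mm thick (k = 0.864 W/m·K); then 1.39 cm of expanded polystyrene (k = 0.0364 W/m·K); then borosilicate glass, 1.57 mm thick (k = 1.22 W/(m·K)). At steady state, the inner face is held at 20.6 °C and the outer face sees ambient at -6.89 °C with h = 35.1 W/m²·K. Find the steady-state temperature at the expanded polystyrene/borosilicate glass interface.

Series thermal resistances, inner to outer:
  R_plate glass = L/(kA) = 1.56×10^-4/(0.864·1.48) = 1.220×10^-4 K/W
  R_expanded polystyrene = L/(kA) = 0.0139/(0.0364·1.48) = 0.2580 K/W
  R_borosilicate glass = L/(kA) = 0.00157/(1.22·1.48) = 8.695×10^-4 K/W
  R_conv,out = 1/(hA) = 1/(35.1·1.48) = 0.01925 K/W
ΣR = 1.220×10^-4 + 0.2580 + 8.695×10^-4 + 0.01925 = 0.2782 K/W
Q = ΔT/ΣR = (20.6 °C − -6.89 °C)/0.2782 = 98.81 W
From the inner boundary to the expanded polystyrene/borosilicate glass interface, ΣR_partial = 0.2581 K/W.
T_interface = T_in − Q·ΣR_partial = 20.6 °C − (98.81)(0.2581) = -4.90 °C

T = -4.90 °C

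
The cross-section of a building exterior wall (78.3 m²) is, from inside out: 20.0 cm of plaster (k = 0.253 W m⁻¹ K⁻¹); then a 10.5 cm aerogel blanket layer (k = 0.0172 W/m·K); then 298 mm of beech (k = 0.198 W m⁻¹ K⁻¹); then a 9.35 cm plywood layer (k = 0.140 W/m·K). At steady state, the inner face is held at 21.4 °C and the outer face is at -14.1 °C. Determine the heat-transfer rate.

Treat each layer as a resistance in series:
  R_plaster = L/(kA) = 0.200/(0.253·78.3) = 0.01010 K/W
  R_aerogel blanket = L/(kA) = 0.105/(0.0172·78.3) = 0.07796 K/W
  R_beech = L/(kA) = 0.298/(0.198·78.3) = 0.01922 K/W
  R_plywood = L/(kA) = 0.0935/(0.140·78.3) = 0.008529 K/W
ΣR = 0.01010 + 0.07796 + 0.01922 + 0.008529 = 0.1158 K/W
Q = ΔT/ΣR = (21.4 °C − -14.1 °C)/0.1158 = 307 W

Q = 307 W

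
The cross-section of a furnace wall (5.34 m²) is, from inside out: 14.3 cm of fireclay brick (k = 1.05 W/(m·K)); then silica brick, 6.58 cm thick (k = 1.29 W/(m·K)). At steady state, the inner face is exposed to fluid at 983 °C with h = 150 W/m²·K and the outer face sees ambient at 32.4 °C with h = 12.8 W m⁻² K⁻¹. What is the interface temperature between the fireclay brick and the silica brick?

T = 484 °C

Series thermal resistances, inner to outer:
  R_conv,in = 1/(hA) = 1/(150·5.34) = 0.001248 K/W
  R_fireclay brick = L/(kA) = 0.143/(1.05·5.34) = 0.02550 K/W
  R_silica brick = L/(kA) = 0.0658/(1.29·5.34) = 0.009552 K/W
  R_conv,out = 1/(hA) = 1/(12.8·5.34) = 0.01463 K/W
ΣR = 0.001248 + 0.02550 + 0.009552 + 0.01463 = 0.05093 K/W
Q = ΔT/ΣR = (983 °C − 32.4 °C)/0.05093 = 18660 W
From the inner boundary to the fireclay brick/silica brick interface, ΣR_partial = 0.02675 K/W.
T_interface = T_in − Q·ΣR_partial = 983 °C − (18660)(0.02675) = 484 °C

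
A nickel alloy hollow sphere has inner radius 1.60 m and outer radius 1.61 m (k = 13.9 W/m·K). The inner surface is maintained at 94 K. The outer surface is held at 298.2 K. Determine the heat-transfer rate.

Q = 9190 kW

Q = 4πk·ΔT/(1/r₁ − 1/r₂) = 4π × 13.9 × 204.2 / (1/1.60 − 1/1.61) = 9.19×10^6 W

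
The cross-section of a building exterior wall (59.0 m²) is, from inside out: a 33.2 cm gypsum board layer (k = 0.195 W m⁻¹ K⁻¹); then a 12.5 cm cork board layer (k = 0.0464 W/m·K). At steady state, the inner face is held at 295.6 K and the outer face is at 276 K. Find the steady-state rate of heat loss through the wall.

Q = 263 W

Treat each layer as a resistance in series:
  R_gypsum board = L/(kA) = 0.332/(0.195·59.0) = 0.02886 K/W
  R_cork board = L/(kA) = 0.125/(0.0464·59.0) = 0.04566 K/W
ΣR = 0.02886 + 0.04566 = 0.07452 K/W
Q = ΔT/ΣR = (295.6 K − 276 K)/0.07452 = 263 W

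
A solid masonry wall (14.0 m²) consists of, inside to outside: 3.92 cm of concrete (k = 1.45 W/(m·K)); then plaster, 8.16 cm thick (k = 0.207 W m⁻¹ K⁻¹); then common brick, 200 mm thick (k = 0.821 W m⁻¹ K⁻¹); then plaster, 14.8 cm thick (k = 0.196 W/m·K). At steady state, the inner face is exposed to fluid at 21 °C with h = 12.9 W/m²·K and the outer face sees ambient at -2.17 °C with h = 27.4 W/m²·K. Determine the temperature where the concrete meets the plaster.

Series thermal resistances, inner to outer:
  R_conv,in = 1/(hA) = 1/(12.9·14.0) = 0.005537 K/W
  R_concrete = L/(kA) = 0.0392/(1.45·14.0) = 0.001931 K/W
  R_plaster = L/(kA) = 0.0816/(0.207·14.0) = 0.02816 K/W
  R_common brick = L/(kA) = 0.200/(0.821·14.0) = 0.01740 K/W
  R_plaster = L/(kA) = 0.148/(0.196·14.0) = 0.05394 K/W
  R_conv,out = 1/(hA) = 1/(27.4·14.0) = 0.002607 K/W
ΣR = 0.005537 + 0.001931 + 0.02816 + 0.01740 + 0.05394 + 0.002607 = 0.1096 K/W
Q = ΔT/ΣR = (21 °C − -2.17 °C)/0.1096 = 211.4 W
From the inner boundary to the concrete/plaster interface, ΣR_partial = 0.007468 K/W.
T_interface = T_in − Q·ΣR_partial = 21 °C − (211.4)(0.007468) = 19.4 °C

T = 19.4 °C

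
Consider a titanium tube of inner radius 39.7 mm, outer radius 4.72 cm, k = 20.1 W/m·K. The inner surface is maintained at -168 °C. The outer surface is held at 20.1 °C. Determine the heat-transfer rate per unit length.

Q' = 137 kW/m

Q' = 2πk·ΔT/ln(r₂/r₁) = 2π × 20.1 × 188.1 / ln(0.0472/0.0397) = 1.37×10^5 W/m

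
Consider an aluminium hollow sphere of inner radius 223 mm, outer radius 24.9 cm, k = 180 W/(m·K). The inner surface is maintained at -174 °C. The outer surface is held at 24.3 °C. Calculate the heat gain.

Q = 9.58×10^5 W

Q = 4πk·ΔT/(1/r₁ − 1/r₂) = 4π × 180 × 198.3 / (1/0.223 − 1/0.249) = 9.58×10^5 W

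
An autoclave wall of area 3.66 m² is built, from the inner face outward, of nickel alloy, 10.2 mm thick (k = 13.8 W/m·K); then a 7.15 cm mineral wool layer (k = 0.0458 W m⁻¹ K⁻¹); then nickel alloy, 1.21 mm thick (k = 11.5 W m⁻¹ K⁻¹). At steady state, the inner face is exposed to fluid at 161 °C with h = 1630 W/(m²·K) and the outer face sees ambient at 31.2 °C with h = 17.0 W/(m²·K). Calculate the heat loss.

Q = 293 W

Series thermal resistances, inner to outer:
  R_conv,in = 1/(hA) = 1/(1630·3.66) = 1.676×10^-4 K/W
  R_nickel alloy = L/(kA) = 0.0102/(13.8·3.66) = 2.019×10^-4 K/W
  R_mineral wool = L/(kA) = 0.0715/(0.0458·3.66) = 0.4265 K/W
  R_nickel alloy = L/(kA) = 0.00121/(11.5·3.66) = 2.875×10^-5 K/W
  R_conv,out = 1/(hA) = 1/(17.0·3.66) = 0.01607 K/W
ΣR = 1.676×10^-4 + 2.019×10^-4 + 0.4265 + 2.875×10^-5 + 0.01607 = 0.4430 K/W
Q = ΔT/ΣR = (161 °C − 31.2 °C)/0.4430 = 293 W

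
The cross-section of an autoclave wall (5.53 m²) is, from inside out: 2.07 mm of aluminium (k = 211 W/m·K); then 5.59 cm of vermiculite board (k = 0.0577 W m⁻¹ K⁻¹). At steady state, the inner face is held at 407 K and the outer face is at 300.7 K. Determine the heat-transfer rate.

Q = 607 W

Resistance network (inner→outer):
  R_aluminium = L/(kA) = 0.00207/(211·5.53) = 1.774×10^-6 K/W
  R_vermiculite board = L/(kA) = 0.0559/(0.0577·5.53) = 0.1752 K/W
ΣR = 1.774×10^-6 + 0.1752 = 0.1752 K/W
Q = ΔT/ΣR = (407 K − 300.7 K)/0.1752 = 607 W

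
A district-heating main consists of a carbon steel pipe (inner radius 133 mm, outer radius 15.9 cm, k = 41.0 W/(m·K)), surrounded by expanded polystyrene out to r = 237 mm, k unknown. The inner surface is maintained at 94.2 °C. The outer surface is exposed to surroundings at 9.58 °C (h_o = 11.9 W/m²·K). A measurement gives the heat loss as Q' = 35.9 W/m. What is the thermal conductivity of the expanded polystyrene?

ΣR = ΔT/Q' = |94.2 − 9.58|/35.9 = 2.357 m·K/W
Known resistances:
  R'_carbon steel = ln(0.159/0.133)/(2πk) = 0.1786/(2π·41.0) = 6.931×10^-4 m·K/W
  R'_conv,out = 1/(2πr h) = 1/(2π·0.237·11.9) = 0.05643 m·K/W
R_expanded polystyrene = ΣR − ΣR_known = 2.357 − 0.05712 = 2.300 m·K/W
ln(r₂/r₁)/(2πk) = 2.300 ⇒ k = 0.3992/(2π·2.300) = 0.0276 W/m·K

k = 0.0276 W/m·K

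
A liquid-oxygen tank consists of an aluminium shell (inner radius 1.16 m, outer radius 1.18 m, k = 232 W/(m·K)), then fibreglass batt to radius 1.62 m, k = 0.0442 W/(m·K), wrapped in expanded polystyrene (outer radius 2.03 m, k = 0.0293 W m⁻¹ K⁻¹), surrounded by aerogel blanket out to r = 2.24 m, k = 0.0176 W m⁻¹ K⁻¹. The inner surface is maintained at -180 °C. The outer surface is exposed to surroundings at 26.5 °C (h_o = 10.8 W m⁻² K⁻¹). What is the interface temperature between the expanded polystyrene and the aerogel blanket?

T = -18.6 °C

Treat each layer as a resistance in series:
  R_aluminium = (1/1.16 − 1/1.18)/(4πk) = 0.01461/(4π·232) = 5.012×10^-6 K/W
  R_fibreglass batt = (1/1.18 − 1/1.62)/(4πk) = 0.2302/(4π·0.0442) = 0.4144 K/W
  R_expanded polystyrene = (1/1.62 − 1/2.03)/(4πk) = 0.1247/(4π·0.0293) = 0.3386 K/W
  R_aerogel blanket = (1/2.03 − 1/2.24)/(4πk) = 0.04618/(4π·0.0176) = 0.2088 K/W
  R_conv,out = 1/(4πr²h) = 1/(4π·2.24²·10.8) = 0.001468 K/W
ΣR = 5.012×10^-6 + 0.4144 + 0.3386 + 0.2088 + 0.001468 = 0.9633 K/W
Q = ΔT/ΣR = (-180 °C − 26.5 °C)/0.9633 = -214.4 W
From the inner boundary to the expanded polystyrene/aerogel blanket interface, ΣR_partial = 0.7530 K/W.
T_interface = T_in − Q·ΣR_partial = -180 °C − (-214.4)(0.7530) = -18.6 °C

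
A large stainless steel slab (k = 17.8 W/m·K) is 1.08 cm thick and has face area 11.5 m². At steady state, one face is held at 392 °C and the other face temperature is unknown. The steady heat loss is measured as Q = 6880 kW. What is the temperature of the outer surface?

Sum the resistances:
  R_stainless steel = L/(kA) = 0.0108/(17.8·11.5) = 5.276×10^-5 K/W
ΣR = 5.276×10^-5 K/W
ΔT = Q·ΣR = 6.88×10^6 × 5.276×10^-5 = 363.0 K
Heat flows outward, so T_out = T_in − ΔT = 392 − 363.0 = 29.0 °C

T_out = 29.0 °C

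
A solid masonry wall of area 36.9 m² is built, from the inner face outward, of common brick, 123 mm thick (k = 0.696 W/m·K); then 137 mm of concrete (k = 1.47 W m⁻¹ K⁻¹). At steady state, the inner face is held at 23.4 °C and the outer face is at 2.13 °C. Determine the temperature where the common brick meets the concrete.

T = 9.47 °C

Series thermal resistances, inner to outer:
  R_common brick = L/(kA) = 0.123/(0.696·36.9) = 0.004789 K/W
  R_concrete = L/(kA) = 0.137/(1.47·36.9) = 0.002526 K/W
ΣR = 0.004789 + 0.002526 = 0.007315 K/W
Q = ΔT/ΣR = (23.4 °C − 2.13 °C)/0.007315 = 2908 W
From the inner boundary to the common brick/concrete interface, ΣR_partial = 0.004789 K/W.
T_interface = T_in − Q·ΣR_partial = 23.4 °C − (2908)(0.004789) = 9.47 °C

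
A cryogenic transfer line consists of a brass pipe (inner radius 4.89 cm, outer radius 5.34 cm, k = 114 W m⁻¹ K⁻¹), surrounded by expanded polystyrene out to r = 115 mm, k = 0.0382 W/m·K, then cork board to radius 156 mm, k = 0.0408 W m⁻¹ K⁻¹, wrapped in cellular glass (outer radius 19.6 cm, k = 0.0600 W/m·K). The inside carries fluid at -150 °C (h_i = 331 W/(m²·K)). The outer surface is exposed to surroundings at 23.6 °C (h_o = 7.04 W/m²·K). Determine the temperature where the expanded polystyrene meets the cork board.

Resistance network (inner→outer):
  R'_conv,in = 1/(2πr h) = 1/(2π·0.0489·331) = 0.009833 m·K/W
  R'_brass = ln(0.0534/0.0489)/(2πk) = 0.08803/(2π·114) = 1.229×10^-4 m·K/W
  R'_expanded polystyrene = ln(0.115/0.0534)/(2πk) = 0.7671/(2π·0.0382) = 3.196 m·K/W
  R'_cork board = ln(0.156/0.115)/(2πk) = 0.3049/(2π·0.0408) = 1.189 m·K/W
  R'_cellular glass = ln(0.196/0.156)/(2πk) = 0.2283/(2π·0.0600) = 0.6055 m·K/W
  R'_conv,out = 1/(2πr h) = 1/(2π·0.196·7.04) = 0.1153 m·K/W
ΣR = 0.009833 + 1.229×10^-4 + 3.196 + 1.189 + 0.6055 + 0.1153 = 5.116 m·K/W
Q' = ΔT/ΣR = (-150 °C − 23.6 °C)/5.116 = -33.93 W/m
From the inner boundary to the expanded polystyrene/cork board interface, ΣR_partial = 3.206 m·K/W.
T_interface = T_in − Q'·ΣR_partial = -150 °C − (-33.93)(3.206) = -41.2 °C

T = -41.2 °C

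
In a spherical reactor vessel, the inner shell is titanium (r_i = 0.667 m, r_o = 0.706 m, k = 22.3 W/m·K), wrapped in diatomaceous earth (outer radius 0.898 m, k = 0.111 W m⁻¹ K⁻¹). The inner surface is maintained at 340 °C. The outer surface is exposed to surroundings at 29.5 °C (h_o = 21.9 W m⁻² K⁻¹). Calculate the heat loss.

Q = 1400 W

Treat each layer as a resistance in series:
  R_titanium = (1/0.667 − 1/0.706)/(4πk) = 0.08282/(4π·22.3) = 2.955×10^-4 K/W
  R_diatomaceous earth = (1/0.706 − 1/0.898)/(4πk) = 0.3028/(4π·0.111) = 0.2171 K/W
  R_conv,out = 1/(4πr²h) = 1/(4π·0.898²·21.9) = 0.004506 K/W
ΣR = 2.955×10^-4 + 0.2171 + 0.004506 = 0.2219 K/W
Q = ΔT/ΣR = (340 °C − 29.5 °C)/0.2219 = 1400 W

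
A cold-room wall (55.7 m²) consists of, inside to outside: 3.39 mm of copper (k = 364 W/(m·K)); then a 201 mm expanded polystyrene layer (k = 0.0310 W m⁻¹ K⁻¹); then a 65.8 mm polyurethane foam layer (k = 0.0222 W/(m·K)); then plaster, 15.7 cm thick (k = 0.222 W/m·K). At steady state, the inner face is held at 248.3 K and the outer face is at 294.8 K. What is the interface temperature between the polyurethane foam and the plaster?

T = 291.6 K

Treat each layer as a resistance in series:
  R_copper = L/(kA) = 0.00339/(364·55.7) = 1.672×10^-7 K/W
  R_expanded polystyrene = L/(kA) = 0.201/(0.0310·55.7) = 0.1164 K/W
  R_polyurethane foam = L/(kA) = 0.0658/(0.0222·55.7) = 0.05321 K/W
  R_plaster = L/(kA) = 0.157/(0.222·55.7) = 0.01270 K/W
ΣR = 1.672×10^-7 + 0.1164 + 0.05321 + 0.01270 = 0.1823 K/W
Q = ΔT/ΣR = (248.3 K − 294.8 K)/0.1823 = -255.1 W
From the inner boundary to the polyurethane foam/plaster interface, ΣR_partial = 0.1696 K/W.
T_interface = T_in − Q·ΣR_partial = 248.3 K − (-255.1)(0.1696) = 291.6 K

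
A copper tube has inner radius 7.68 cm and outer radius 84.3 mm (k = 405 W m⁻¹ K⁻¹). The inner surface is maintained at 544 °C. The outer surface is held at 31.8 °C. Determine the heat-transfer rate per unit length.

Q' = 2πk·ΔT/ln(r₂/r₁) = 2π × 405 × 512.2 / ln(0.0843/0.0768) = 1.40×10^7 W/m

Q' = 1.40×10^7 W/m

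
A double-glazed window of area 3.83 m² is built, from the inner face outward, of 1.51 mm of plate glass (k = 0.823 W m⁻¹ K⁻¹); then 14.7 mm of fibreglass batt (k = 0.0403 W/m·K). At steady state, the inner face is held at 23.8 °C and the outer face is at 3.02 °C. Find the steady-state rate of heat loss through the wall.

Treat each layer as a resistance in series:
  R_plate glass = L/(kA) = 0.00151/(0.823·3.83) = 4.790×10^-4 K/W
  R_fibreglass batt = L/(kA) = 0.0147/(0.0403·3.83) = 0.09524 K/W
ΣR = 4.790×10^-4 + 0.09524 = 0.09572 K/W
Q = ΔT/ΣR = (23.8 °C − 3.02 °C)/0.09572 = 217 W

Q = 217 W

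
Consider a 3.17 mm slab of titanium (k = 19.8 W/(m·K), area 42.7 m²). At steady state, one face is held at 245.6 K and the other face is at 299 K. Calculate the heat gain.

Q = kA·ΔT/L = 19.8 × 42.7 × |245.6 K − 299 K| / 0.00317 = 1.42×10^7 W

Q = 14200 kW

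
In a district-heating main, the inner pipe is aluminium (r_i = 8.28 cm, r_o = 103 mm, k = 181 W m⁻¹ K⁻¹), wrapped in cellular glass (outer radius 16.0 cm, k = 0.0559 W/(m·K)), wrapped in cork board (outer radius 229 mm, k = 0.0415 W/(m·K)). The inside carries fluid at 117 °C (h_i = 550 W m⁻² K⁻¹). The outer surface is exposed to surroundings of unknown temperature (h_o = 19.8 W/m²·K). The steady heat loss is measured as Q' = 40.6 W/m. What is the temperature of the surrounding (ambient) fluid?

T_out = 8.7 °C

Series resistances:
  R'_conv,in = 1/(2πr h) = 1/(2π·0.0828·550) = 0.003495 m·K/W
  R'_aluminium = ln(0.103/0.0828)/(2πk) = 0.2183/(2π·181) = 1.920×10^-4 m·K/W
  R'_cellular glass = ln(0.160/0.103)/(2πk) = 0.4404/(2π·0.0559) = 1.254 m·K/W
  R'_cork board = ln(0.229/0.160)/(2πk) = 0.3585/(2π·0.0415) = 1.375 m·K/W
  R'_conv,out = 1/(2πr h) = 1/(2π·0.229·19.8) = 0.03510 m·K/W
ΣR = 2.668 m·K/W
ΔT = Q'·ΣR = 40.6 × 2.668 = 108.3 K
Heat flows outward, so T_out = T_in − ΔT = 117 − 108.3 = 8.7 °C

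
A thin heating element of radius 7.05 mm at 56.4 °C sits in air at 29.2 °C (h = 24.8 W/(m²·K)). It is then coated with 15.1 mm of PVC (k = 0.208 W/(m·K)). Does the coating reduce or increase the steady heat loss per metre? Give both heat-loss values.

Critical radius for a cylinder: r_cr = k/h = 0.00839 m = 0.839 cm.
Outer radius after coating: r₂ = 0.00705 + 0.0151 = 0.02215 m.
r₁ < r_cr < r₂: heat loss rises to a maximum at r_cr then falls. Whether the coating helps depends on whether Q(r₂) has dropped back below Q(r₁).
Bare: R = 1/(2πr₁h) = 0.9103 m·K/W; Q = 27.2/0.9103 = 29.9 W/m.
Coated: R = R_cond + R_conv = 1.166 m·K/W; Q = 27.2/1.166 = 23.3 W/m.

reduces: 29.9 → 23.3 W/m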